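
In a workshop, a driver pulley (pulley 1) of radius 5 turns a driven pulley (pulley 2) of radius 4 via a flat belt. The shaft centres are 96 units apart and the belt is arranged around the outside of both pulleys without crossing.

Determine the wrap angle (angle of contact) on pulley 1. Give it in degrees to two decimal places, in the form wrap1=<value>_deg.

open belt: β = asin((r2−r1)/C) = asin(-1/96) = -0.5968°
wrap1 = π − 2β = 181.1937°
wrap2 = π + 2β = 178.8063°

wrap1=181.19_deg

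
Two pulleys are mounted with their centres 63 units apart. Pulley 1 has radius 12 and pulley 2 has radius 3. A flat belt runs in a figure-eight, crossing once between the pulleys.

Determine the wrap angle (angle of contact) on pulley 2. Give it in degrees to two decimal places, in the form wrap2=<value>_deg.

wrap2=207.55_deg

crossed belt: β = asin((r1+r2)/C) = asin(15/63) = 13.7741°
wrap1 = wrap2 = π + 2β = 207.5483°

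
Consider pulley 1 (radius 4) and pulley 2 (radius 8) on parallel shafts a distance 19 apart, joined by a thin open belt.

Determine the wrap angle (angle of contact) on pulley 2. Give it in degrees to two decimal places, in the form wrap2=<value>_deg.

open belt: β = asin((r2−r1)/C) = asin(4/19) = 12.1532°
wrap1 = π − 2β = 155.6936°
wrap2 = π + 2β = 204.3064°

wrap2=204.31_deg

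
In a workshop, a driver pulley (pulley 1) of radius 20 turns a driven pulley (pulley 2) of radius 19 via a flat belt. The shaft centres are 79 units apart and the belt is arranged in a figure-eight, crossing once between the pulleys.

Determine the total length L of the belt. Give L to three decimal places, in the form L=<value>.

crossed belt: β = asin((r1+r2)/C) = asin(39/79) = 29.5821°
wrap1 = wrap2 = π + 2β = 239.1643°
tangent length = C·cosβ = 68.7023
L = (r1+r2)·wrap + 2·C·cosβ = 39·4.1742 + 2·68.7023 = 300.1985

L=300.198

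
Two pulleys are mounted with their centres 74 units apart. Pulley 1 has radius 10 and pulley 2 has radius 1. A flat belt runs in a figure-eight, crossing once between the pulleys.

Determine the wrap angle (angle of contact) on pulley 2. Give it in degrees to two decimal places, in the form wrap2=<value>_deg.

crossed belt: β = asin((r1+r2)/C) = asin(11/74) = 8.5486°
wrap1 = wrap2 = π + 2β = 197.0972°

wrap2=197.10_deg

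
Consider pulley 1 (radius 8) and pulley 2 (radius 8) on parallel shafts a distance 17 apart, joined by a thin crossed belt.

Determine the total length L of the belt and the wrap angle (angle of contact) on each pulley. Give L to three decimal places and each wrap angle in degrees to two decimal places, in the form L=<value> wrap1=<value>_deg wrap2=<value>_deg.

L=100.990 wrap1=320.50_deg wrap2=320.50_deg

crossed belt: β = asin((r1+r2)/C) = asin(16/17) = 70.2501°
wrap1 = wrap2 = π + 2β = 320.5002°
tangent length = C·cosβ = 5.7446
L = (r1+r2)·wrap + 2·C·cosβ = 16·5.5938 + 2·5.7446 = 100.9897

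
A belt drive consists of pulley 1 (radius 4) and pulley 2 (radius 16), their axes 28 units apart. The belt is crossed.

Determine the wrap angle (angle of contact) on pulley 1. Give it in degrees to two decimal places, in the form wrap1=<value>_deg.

crossed belt: β = asin((r1+r2)/C) = asin(20/28) = 45.5847°
wrap1 = wrap2 = π + 2β = 271.1694°

wrap1=271.17_deg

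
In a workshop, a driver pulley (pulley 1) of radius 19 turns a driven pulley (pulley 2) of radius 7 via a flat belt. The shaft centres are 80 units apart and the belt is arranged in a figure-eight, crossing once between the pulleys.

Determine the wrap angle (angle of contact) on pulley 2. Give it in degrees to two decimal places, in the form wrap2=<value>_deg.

wrap2=217.93_deg

crossed belt: β = asin((r1+r2)/C) = asin(26/80) = 18.9656°
wrap1 = wrap2 = π + 2β = 217.9311°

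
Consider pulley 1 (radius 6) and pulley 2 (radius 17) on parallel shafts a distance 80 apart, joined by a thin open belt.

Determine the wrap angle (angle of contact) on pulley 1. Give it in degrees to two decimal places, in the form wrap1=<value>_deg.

open belt: β = asin((r2−r1)/C) = asin(11/80) = 7.9032°
wrap1 = π − 2β = 164.1936°
wrap2 = π + 2β = 195.8064°

wrap1=164.19_deg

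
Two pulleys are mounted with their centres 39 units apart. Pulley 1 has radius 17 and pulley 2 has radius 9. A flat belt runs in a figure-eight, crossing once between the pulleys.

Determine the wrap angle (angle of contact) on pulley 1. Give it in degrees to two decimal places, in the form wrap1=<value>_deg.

crossed belt: β = asin((r1+r2)/C) = asin(26/39) = 41.8103°
wrap1 = wrap2 = π + 2β = 263.6206°

wrap1=263.62_deg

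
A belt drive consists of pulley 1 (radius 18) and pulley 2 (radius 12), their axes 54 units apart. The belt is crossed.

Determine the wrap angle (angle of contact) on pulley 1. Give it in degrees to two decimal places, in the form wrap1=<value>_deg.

crossed belt: β = asin((r1+r2)/C) = asin(30/54) = 33.7490°
wrap1 = wrap2 = π + 2β = 247.4980°

wrap1=247.50_deg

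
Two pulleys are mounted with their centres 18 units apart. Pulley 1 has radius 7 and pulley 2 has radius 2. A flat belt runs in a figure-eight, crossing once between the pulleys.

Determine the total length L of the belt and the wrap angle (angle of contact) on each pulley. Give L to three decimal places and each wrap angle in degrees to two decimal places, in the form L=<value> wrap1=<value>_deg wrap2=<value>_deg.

crossed belt: β = asin((r1+r2)/C) = asin(9/18) = 30.0000°
wrap1 = wrap2 = π + 2β = 240.0000°
tangent length = C·cosβ = 15.5885
L = (r1+r2)·wrap + 2·C·cosβ = 9·4.1888 + 2·15.5885 = 68.8760

L=68.876 wrap1=240.00_deg wrap2=240.00_deg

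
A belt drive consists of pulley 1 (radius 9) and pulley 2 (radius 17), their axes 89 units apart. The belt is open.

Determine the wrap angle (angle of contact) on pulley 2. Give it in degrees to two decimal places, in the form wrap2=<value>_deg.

open belt: β = asin((r2−r1)/C) = asin(8/89) = 5.1571°
wrap1 = π − 2β = 169.6857°
wrap2 = π + 2β = 190.3143°

wrap2=190.31_deg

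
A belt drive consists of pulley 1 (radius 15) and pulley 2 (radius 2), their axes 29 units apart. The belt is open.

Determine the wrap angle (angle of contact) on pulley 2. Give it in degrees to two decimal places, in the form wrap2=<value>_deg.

open belt: β = asin((r2−r1)/C) = asin(-13/29) = -26.6331°
wrap1 = π − 2β = 233.2662°
wrap2 = π + 2β = 126.7338°

wrap2=126.73_deg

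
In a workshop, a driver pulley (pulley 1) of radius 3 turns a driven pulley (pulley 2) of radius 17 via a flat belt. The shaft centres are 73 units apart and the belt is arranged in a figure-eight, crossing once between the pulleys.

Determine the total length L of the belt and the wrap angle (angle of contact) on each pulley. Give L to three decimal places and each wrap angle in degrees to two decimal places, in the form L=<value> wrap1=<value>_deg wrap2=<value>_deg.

L=214.346 wrap1=211.80_deg wrap2=211.80_deg

crossed belt: β = asin((r1+r2)/C) = asin(20/73) = 15.9008°
wrap1 = wrap2 = π + 2β = 211.8016°
tangent length = C·cosβ = 70.2068
L = (r1+r2)·wrap + 2·C·cosβ = 20·3.6966 + 2·70.2068 = 214.3464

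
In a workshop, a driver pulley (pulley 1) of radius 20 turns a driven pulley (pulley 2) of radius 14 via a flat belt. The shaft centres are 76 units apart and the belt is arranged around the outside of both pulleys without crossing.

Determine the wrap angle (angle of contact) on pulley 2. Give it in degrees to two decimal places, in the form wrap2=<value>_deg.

open belt: β = asin((r2−r1)/C) = asin(-6/76) = -4.5281°
wrap1 = π − 2β = 189.0561°
wrap2 = π + 2β = 170.9439°

wrap2=170.94_deg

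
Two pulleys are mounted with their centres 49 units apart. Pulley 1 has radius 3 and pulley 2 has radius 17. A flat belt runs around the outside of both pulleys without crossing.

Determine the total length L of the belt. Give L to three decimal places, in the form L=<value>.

L=164.860

open belt: β = asin((r2−r1)/C) = asin(14/49) = 16.6015°
wrap1 = π − 2β = 146.7969°
wrap2 = π + 2β = 213.2031°
tangent length = C·cosβ = 46.9574
L = r1·wrap1 + r2·wrap2 + 2·C·cosβ = 3·2.5621 + 17·3.7211 + 2·46.9574 = 164.8598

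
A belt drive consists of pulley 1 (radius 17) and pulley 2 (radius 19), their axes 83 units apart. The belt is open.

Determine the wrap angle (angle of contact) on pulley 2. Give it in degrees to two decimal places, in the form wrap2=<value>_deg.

open belt: β = asin((r2−r1)/C) = asin(2/83) = 1.3808°
wrap1 = π − 2β = 177.2385°
wrap2 = π + 2β = 182.7615°

wrap2=182.76_deg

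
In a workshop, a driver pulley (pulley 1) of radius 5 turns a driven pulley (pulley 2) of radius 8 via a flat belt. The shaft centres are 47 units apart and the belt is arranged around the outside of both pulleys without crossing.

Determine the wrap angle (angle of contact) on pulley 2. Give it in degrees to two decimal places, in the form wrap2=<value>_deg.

wrap2=187.32_deg

open belt: β = asin((r2−r1)/C) = asin(3/47) = 3.6597°
wrap1 = π − 2β = 172.6807°
wrap2 = π + 2β = 187.3193°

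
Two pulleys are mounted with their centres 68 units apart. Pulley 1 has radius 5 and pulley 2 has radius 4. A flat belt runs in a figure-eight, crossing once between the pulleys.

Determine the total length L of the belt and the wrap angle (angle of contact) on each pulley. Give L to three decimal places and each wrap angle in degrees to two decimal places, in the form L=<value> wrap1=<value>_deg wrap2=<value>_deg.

L=165.467 wrap1=195.21_deg wrap2=195.21_deg

crossed belt: β = asin((r1+r2)/C) = asin(9/68) = 7.6056°
wrap1 = wrap2 = π + 2β = 195.2112°
tangent length = C·cosβ = 67.4018
L = (r1+r2)·wrap + 2·C·cosβ = 9·3.4071 + 2·67.4018 = 165.4673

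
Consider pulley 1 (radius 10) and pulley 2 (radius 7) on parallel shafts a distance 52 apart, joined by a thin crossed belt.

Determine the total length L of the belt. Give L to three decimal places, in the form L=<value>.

crossed belt: β = asin((r1+r2)/C) = asin(17/52) = 19.0821°
wrap1 = wrap2 = π + 2β = 218.1642°
tangent length = C·cosβ = 49.1426
L = (r1+r2)·wrap + 2·C·cosβ = 17·3.8077 + 2·49.1426 = 163.0159

L=163.016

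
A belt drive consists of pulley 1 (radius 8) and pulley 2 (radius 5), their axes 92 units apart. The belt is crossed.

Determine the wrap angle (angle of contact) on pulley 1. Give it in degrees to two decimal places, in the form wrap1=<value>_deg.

wrap1=196.25_deg

crossed belt: β = asin((r1+r2)/C) = asin(13/92) = 8.1233°
wrap1 = wrap2 = π + 2β = 196.2467°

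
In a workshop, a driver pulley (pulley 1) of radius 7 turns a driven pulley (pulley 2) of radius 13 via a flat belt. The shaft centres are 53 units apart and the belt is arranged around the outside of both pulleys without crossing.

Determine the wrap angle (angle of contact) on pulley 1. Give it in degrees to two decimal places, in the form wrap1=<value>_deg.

wrap1=167.00_deg

open belt: β = asin((r2−r1)/C) = asin(6/53) = 6.5002°
wrap1 = π − 2β = 166.9995°
wrap2 = π + 2β = 193.0005°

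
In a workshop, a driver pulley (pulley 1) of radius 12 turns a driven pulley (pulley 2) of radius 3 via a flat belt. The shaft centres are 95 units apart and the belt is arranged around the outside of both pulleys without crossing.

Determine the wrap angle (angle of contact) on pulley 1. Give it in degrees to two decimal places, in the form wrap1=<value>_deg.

wrap1=190.87_deg

open belt: β = asin((r2−r1)/C) = asin(-9/95) = -5.4362°
wrap1 = π − 2β = 190.8723°
wrap2 = π + 2β = 169.1277°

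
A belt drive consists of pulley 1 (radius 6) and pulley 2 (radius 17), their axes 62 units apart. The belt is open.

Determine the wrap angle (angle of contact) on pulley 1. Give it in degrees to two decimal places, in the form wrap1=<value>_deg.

open belt: β = asin((r2−r1)/C) = asin(11/62) = 10.2195°
wrap1 = π − 2β = 159.5610°
wrap2 = π + 2β = 200.4390°

wrap1=159.56_deg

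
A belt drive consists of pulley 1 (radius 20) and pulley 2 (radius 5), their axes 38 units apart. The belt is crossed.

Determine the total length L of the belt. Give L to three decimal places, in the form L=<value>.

L=171.677

crossed belt: β = asin((r1+r2)/C) = asin(25/38) = 41.1395°
wrap1 = wrap2 = π + 2β = 262.2790°
tangent length = C·cosβ = 28.6182
L = (r1+r2)·wrap + 2·C·cosβ = 25·4.5776 + 2·28.6182 = 171.6772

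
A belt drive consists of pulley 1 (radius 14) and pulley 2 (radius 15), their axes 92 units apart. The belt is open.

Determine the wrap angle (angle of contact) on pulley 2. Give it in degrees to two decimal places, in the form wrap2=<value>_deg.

wrap2=181.25_deg

open belt: β = asin((r2−r1)/C) = asin(1/92) = 0.6228°
wrap1 = π − 2β = 178.7544°
wrap2 = π + 2β = 181.2456°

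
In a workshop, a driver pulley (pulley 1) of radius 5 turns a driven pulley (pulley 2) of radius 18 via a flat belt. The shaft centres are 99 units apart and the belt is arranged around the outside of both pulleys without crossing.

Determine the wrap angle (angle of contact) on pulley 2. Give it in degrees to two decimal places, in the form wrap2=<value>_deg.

open belt: β = asin((r2−r1)/C) = asin(13/99) = 7.5455°
wrap1 = π − 2β = 164.9090°
wrap2 = π + 2β = 195.0910°

wrap2=195.09_deg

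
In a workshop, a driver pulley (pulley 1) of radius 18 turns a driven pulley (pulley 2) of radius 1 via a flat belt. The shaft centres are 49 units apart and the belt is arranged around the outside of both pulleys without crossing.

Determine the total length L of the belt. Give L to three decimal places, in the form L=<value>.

open belt: β = asin((r2−r1)/C) = asin(-17/49) = -20.3002°
wrap1 = π − 2β = 220.6004°
wrap2 = π + 2β = 139.3996°
tangent length = C·cosβ = 45.9565
L = r1·wrap1 + r2·wrap2 + 2·C·cosβ = 18·3.8502 + 1·2.4330 + 2·45.9565 = 163.6496

L=163.650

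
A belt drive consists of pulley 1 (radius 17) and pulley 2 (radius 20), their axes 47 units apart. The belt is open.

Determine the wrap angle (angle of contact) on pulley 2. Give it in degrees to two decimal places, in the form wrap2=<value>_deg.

wrap2=187.32_deg

open belt: β = asin((r2−r1)/C) = asin(3/47) = 3.6597°
wrap1 = π − 2β = 172.6807°
wrap2 = π + 2β = 187.3193°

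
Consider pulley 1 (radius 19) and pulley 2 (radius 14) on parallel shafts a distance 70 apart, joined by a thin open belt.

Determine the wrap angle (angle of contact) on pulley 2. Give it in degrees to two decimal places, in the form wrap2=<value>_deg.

open belt: β = asin((r2−r1)/C) = asin(-5/70) = -4.0960°
wrap1 = π − 2β = 188.1921°
wrap2 = π + 2β = 171.8079°

wrap2=171.81_deg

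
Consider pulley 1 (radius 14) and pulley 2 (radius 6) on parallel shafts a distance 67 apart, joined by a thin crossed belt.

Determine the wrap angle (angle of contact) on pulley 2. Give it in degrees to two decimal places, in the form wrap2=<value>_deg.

wrap2=214.74_deg

crossed belt: β = asin((r1+r2)/C) = asin(20/67) = 17.3680°
wrap1 = wrap2 = π + 2β = 214.7360°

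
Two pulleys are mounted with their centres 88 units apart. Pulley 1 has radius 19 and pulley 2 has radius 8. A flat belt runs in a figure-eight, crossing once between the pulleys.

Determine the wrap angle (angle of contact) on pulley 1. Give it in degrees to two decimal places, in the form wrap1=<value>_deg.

wrap1=215.74_deg

crossed belt: β = asin((r1+r2)/C) = asin(27/88) = 17.8676°
wrap1 = wrap2 = π + 2β = 215.7352°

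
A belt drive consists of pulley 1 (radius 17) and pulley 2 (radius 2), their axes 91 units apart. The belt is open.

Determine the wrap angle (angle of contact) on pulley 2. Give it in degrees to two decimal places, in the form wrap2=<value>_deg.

wrap2=161.02_deg

open belt: β = asin((r2−r1)/C) = asin(-15/91) = -9.4877°
wrap1 = π − 2β = 198.9753°
wrap2 = π + 2β = 161.0247°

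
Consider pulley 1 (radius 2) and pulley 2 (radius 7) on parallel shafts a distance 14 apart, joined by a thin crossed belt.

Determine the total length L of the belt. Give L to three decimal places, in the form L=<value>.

crossed belt: β = asin((r1+r2)/C) = asin(9/14) = 40.0052°
wrap1 = wrap2 = π + 2β = 260.0104°
tangent length = C·cosβ = 10.7238
L = (r1+r2)·wrap + 2·C·cosβ = 9·4.5380 + 2·10.7238 = 62.2899

L=62.290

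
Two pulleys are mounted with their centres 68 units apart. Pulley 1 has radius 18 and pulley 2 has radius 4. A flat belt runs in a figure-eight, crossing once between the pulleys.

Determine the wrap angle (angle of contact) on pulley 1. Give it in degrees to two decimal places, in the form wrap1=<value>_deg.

wrap1=217.75_deg

crossed belt: β = asin((r1+r2)/C) = asin(22/68) = 18.8765°
wrap1 = wrap2 = π + 2β = 217.7530°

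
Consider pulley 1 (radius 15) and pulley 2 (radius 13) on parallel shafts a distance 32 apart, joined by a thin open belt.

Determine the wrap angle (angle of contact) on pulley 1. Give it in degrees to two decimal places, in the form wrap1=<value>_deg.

open belt: β = asin((r2−r1)/C) = asin(-2/32) = -3.5833°
wrap1 = π − 2β = 187.1666°
wrap2 = π + 2β = 172.8334°

wrap1=187.17_deg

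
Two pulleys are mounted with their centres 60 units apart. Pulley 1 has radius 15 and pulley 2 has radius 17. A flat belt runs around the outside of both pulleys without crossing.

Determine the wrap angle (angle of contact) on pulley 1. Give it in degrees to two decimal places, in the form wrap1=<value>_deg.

open belt: β = asin((r2−r1)/C) = asin(2/60) = 1.9102°
wrap1 = π − 2β = 176.1796°
wrap2 = π + 2β = 183.8204°

wrap1=176.18_deg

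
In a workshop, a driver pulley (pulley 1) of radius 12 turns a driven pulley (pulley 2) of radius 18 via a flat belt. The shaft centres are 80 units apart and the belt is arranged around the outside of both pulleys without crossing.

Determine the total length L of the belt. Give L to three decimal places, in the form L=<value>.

open belt: β = asin((r2−r1)/C) = asin(6/80) = 4.3012°
wrap1 = π − 2β = 171.3976°
wrap2 = π + 2β = 188.6024°
tangent length = C·cosβ = 79.7747
L = r1·wrap1 + r2·wrap2 + 2·C·cosβ = 12·2.9915 + 18·3.2917 + 2·79.7747 = 254.6980

L=254.698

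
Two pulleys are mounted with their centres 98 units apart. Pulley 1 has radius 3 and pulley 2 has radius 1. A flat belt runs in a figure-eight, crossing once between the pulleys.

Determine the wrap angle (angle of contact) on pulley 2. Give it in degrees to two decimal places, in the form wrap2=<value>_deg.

wrap2=184.68_deg

crossed belt: β = asin((r1+r2)/C) = asin(4/98) = 2.3393°
wrap1 = wrap2 = π + 2β = 184.6785°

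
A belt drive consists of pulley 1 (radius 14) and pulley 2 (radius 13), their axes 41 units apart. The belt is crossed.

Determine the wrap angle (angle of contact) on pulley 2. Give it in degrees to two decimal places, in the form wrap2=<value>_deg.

wrap2=262.38_deg

crossed belt: β = asin((r1+r2)/C) = asin(27/41) = 41.1884°
wrap1 = wrap2 = π + 2β = 262.3767°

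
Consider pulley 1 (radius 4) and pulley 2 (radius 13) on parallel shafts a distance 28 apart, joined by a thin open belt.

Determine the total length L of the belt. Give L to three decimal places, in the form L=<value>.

open belt: β = asin((r2−r1)/C) = asin(9/28) = 18.7493°
wrap1 = π − 2β = 142.5013°
wrap2 = π + 2β = 217.4987°
tangent length = C·cosβ = 26.5141
L = r1·wrap1 + r2·wrap2 + 2·C·cosβ = 4·2.4871 + 13·3.7961 + 2·26.5141 = 112.3256

L=112.326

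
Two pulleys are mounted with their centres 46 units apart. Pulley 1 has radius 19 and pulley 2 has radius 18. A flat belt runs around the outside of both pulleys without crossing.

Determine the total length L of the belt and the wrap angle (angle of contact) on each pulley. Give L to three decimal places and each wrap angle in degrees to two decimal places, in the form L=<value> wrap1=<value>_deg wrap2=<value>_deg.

L=208.261 wrap1=182.49_deg wrap2=177.51_deg

open belt: β = asin((r2−r1)/C) = asin(-1/46) = -1.2457°
wrap1 = π − 2β = 182.4913°
wrap2 = π + 2β = 177.5087°
tangent length = C·cosβ = 45.9891
L = r1·wrap1 + r2·wrap2 + 2·C·cosβ = 19·3.1851 + 18·3.0981 + 2·45.9891 = 208.2607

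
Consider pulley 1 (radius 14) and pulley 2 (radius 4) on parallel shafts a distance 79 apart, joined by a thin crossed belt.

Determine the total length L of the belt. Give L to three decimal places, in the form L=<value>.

L=218.668

crossed belt: β = asin((r1+r2)/C) = asin(18/79) = 13.1704°
wrap1 = wrap2 = π + 2β = 206.3408°
tangent length = C·cosβ = 76.9220
L = (r1+r2)·wrap + 2·C·cosβ = 18·3.6013 + 2·76.9220 = 218.6680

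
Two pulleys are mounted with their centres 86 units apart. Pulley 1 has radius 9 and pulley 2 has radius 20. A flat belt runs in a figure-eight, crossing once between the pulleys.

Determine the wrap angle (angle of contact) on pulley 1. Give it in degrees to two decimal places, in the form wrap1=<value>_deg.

wrap1=219.41_deg

crossed belt: β = asin((r1+r2)/C) = asin(29/86) = 19.7069°
wrap1 = wrap2 = π + 2β = 219.4139°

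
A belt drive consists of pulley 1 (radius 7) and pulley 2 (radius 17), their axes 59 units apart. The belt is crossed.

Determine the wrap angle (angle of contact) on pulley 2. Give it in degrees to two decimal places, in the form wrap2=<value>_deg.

crossed belt: β = asin((r1+r2)/C) = asin(24/59) = 24.0027°
wrap1 = wrap2 = π + 2β = 228.0054°

wrap2=228.01_deg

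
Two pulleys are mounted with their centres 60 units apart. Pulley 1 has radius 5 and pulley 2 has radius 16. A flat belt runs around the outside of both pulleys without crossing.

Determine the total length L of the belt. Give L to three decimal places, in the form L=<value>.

L=187.996

open belt: β = asin((r2−r1)/C) = asin(11/60) = 10.5640°
wrap1 = π − 2β = 158.8720°
wrap2 = π + 2β = 201.1280°
tangent length = C·cosβ = 58.9830
L = r1·wrap1 + r2·wrap2 + 2·C·cosβ = 5·2.7728 + 16·3.5103 + 2·58.9830 = 187.9958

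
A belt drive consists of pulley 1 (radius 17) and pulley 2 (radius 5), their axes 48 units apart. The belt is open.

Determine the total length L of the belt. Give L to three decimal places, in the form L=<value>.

L=168.131

open belt: β = asin((r2−r1)/C) = asin(-12/48) = -14.4775°
wrap1 = π − 2β = 208.9550°
wrap2 = π + 2β = 151.0450°
tangent length = C·cosβ = 46.4758
L = r1·wrap1 + r2·wrap2 + 2·C·cosβ = 17·3.6470 + 5·2.6362 + 2·46.4758 = 168.1310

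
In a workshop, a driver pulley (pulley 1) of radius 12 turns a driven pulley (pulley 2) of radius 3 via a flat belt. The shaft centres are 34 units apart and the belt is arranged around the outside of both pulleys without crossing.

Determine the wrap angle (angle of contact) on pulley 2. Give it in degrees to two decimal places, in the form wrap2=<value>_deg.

wrap2=149.30_deg

open belt: β = asin((r2−r1)/C) = asin(-9/34) = -15.3495°
wrap1 = π − 2β = 210.6990°
wrap2 = π + 2β = 149.3010°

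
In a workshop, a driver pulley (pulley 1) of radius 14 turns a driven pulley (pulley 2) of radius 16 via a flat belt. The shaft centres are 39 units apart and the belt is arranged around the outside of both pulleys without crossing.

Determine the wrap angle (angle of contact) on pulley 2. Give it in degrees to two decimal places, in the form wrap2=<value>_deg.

wrap2=185.88_deg

open belt: β = asin((r2−r1)/C) = asin(2/39) = 2.9395°
wrap1 = π − 2β = 174.1209°
wrap2 = π + 2β = 185.8791°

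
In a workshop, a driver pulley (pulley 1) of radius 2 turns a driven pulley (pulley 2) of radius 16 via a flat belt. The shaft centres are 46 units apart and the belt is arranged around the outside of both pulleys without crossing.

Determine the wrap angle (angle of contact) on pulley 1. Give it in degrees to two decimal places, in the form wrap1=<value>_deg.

wrap1=144.56_deg

open belt: β = asin((r2−r1)/C) = asin(14/46) = 17.7189°
wrap1 = π − 2β = 144.5621°
wrap2 = π + 2β = 215.4379°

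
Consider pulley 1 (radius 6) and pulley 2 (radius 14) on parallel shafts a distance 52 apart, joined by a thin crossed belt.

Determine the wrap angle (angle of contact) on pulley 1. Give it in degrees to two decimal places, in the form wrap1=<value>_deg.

wrap1=225.24_deg

crossed belt: β = asin((r1+r2)/C) = asin(20/52) = 22.6199°
wrap1 = wrap2 = π + 2β = 225.2397°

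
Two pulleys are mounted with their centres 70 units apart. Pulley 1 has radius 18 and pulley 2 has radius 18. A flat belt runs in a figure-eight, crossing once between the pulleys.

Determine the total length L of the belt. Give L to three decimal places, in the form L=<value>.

L=272.057

crossed belt: β = asin((r1+r2)/C) = asin(36/70) = 30.9497°
wrap1 = wrap2 = π + 2β = 241.8994°
tangent length = C·cosβ = 60.0333
L = (r1+r2)·wrap + 2·C·cosβ = 36·4.2219 + 2·60.0333 = 272.0566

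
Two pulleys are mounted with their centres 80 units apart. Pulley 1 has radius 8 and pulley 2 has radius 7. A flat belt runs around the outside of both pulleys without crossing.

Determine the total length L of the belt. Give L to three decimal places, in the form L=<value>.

open belt: β = asin((r2−r1)/C) = asin(-1/80) = -0.7162°
wrap1 = π − 2β = 181.4324°
wrap2 = π + 2β = 178.5676°
tangent length = C·cosβ = 79.9937
L = r1·wrap1 + r2·wrap2 + 2·C·cosβ = 8·3.1666 + 7·3.1166 + 2·79.9937 = 207.1364

L=207.136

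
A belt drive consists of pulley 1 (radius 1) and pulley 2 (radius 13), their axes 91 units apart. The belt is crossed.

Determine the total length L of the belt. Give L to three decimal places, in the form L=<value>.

crossed belt: β = asin((r1+r2)/C) = asin(14/91) = 8.8499°
wrap1 = wrap2 = π + 2β = 197.6998°
tangent length = C·cosβ = 89.9166
L = (r1+r2)·wrap + 2·C·cosβ = 14·3.4505 + 2·89.9166 = 228.1404

L=228.140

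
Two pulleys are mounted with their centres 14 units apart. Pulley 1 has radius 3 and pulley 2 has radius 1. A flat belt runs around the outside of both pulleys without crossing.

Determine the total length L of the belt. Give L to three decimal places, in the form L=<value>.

L=40.853

open belt: β = asin((r2−r1)/C) = asin(-2/14) = -8.2132°
wrap1 = π − 2β = 196.4264°
wrap2 = π + 2β = 163.5736°
tangent length = C·cosβ = 13.8564
L = r1·wrap1 + r2·wrap2 + 2·C·cosβ = 3·3.4283 + 1·2.8549 + 2·13.8564 = 40.8526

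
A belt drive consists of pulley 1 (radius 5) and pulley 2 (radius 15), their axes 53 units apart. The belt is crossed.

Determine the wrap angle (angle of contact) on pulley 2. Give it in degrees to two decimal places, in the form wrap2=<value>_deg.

wrap2=224.34_deg

crossed belt: β = asin((r1+r2)/C) = asin(20/53) = 22.1702°
wrap1 = wrap2 = π + 2β = 224.3403°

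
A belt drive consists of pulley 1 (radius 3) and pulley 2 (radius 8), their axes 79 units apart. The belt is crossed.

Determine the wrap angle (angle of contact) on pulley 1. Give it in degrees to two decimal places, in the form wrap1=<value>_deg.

wrap1=196.01_deg

crossed belt: β = asin((r1+r2)/C) = asin(11/79) = 8.0039°
wrap1 = wrap2 = π + 2β = 196.0078°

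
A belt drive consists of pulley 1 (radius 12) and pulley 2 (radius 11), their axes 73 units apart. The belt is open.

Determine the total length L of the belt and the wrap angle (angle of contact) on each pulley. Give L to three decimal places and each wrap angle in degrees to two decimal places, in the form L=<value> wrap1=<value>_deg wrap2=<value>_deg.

L=218.270 wrap1=181.57_deg wrap2=178.43_deg

open belt: β = asin((r2−r1)/C) = asin(-1/73) = -0.7849°
wrap1 = π − 2β = 181.5698°
wrap2 = π + 2β = 178.4302°
tangent length = C·cosβ = 72.9932
L = r1·wrap1 + r2·wrap2 + 2·C·cosβ = 12·3.1690 + 11·3.1142 + 2·72.9932 = 218.2703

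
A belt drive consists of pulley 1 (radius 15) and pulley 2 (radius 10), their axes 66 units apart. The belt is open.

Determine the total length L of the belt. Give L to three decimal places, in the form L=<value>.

open belt: β = asin((r2−r1)/C) = asin(-5/66) = -4.3448°
wrap1 = π − 2β = 188.6895°
wrap2 = π + 2β = 171.3105°
tangent length = C·cosβ = 65.8103
L = r1·wrap1 + r2·wrap2 + 2·C·cosβ = 15·3.2933 + 10·2.9899 + 2·65.8103 = 210.9188

L=210.919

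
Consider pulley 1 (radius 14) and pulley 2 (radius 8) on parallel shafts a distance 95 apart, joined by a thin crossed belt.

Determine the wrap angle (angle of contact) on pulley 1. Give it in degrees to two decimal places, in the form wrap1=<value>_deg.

crossed belt: β = asin((r1+r2)/C) = asin(22/95) = 13.3900°
wrap1 = wrap2 = π + 2β = 206.7801°

wrap1=206.78_deg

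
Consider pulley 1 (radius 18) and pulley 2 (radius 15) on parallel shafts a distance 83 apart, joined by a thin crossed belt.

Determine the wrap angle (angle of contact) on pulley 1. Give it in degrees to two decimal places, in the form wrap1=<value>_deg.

wrap1=226.86_deg

crossed belt: β = asin((r1+r2)/C) = asin(33/83) = 23.4276°
wrap1 = wrap2 = π + 2β = 226.8553°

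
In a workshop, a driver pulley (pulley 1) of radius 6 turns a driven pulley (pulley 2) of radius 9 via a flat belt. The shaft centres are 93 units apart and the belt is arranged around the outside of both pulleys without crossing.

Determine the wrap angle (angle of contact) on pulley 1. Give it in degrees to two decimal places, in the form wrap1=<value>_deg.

open belt: β = asin((r2−r1)/C) = asin(3/93) = 1.8486°
wrap1 = π − 2β = 176.3029°
wrap2 = π + 2β = 183.6971°

wrap1=176.30_deg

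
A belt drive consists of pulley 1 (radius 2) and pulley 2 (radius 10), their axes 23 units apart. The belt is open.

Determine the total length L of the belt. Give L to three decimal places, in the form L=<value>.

open belt: β = asin((r2−r1)/C) = asin(8/23) = 20.3544°
wrap1 = π − 2β = 139.2912°
wrap2 = π + 2β = 220.7088°
tangent length = C·cosβ = 21.5639
L = r1·wrap1 + r2·wrap2 + 2·C·cosβ = 2·2.4311 + 10·3.8521 + 2·21.5639 = 86.5109

L=86.511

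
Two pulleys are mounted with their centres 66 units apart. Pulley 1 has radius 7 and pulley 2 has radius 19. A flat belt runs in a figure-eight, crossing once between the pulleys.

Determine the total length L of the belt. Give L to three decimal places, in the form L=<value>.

crossed belt: β = asin((r1+r2)/C) = asin(26/66) = 23.1998°
wrap1 = wrap2 = π + 2β = 226.3997°
tangent length = C·cosβ = 60.6630
L = (r1+r2)·wrap + 2·C·cosβ = 26·3.9514 + 2·60.6630 = 224.0629

L=224.063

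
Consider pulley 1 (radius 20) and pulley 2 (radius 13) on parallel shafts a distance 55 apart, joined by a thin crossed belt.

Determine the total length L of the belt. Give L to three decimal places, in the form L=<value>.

L=234.144

crossed belt: β = asin((r1+r2)/C) = asin(33/55) = 36.8699°
wrap1 = wrap2 = π + 2β = 253.7398°
tangent length = C·cosβ = 44.0000
L = (r1+r2)·wrap + 2·C·cosβ = 33·4.4286 + 2·44.0000 = 234.1436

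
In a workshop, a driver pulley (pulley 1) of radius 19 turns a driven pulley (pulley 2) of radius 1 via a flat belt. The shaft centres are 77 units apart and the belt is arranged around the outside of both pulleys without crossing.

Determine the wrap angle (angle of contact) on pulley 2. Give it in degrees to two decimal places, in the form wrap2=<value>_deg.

wrap2=152.96_deg

open belt: β = asin((r2−r1)/C) = asin(-18/77) = -13.5189°
wrap1 = π − 2β = 207.0378°
wrap2 = π + 2β = 152.9622°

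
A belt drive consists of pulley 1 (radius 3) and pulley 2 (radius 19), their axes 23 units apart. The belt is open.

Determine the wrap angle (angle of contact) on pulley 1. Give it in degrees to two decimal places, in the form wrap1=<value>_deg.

wrap1=91.84_deg

open belt: β = asin((r2−r1)/C) = asin(16/23) = 44.0792°
wrap1 = π − 2β = 91.8416°
wrap2 = π + 2β = 268.1584°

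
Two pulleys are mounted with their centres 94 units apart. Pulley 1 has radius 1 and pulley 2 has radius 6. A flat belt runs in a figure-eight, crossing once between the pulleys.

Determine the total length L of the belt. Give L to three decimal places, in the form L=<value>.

crossed belt: β = asin((r1+r2)/C) = asin(7/94) = 4.2707°
wrap1 = wrap2 = π + 2β = 188.5413°
tangent length = C·cosβ = 93.7390
L = (r1+r2)·wrap + 2·C·cosβ = 7·3.2907 + 2·93.7390 = 210.5127

L=210.513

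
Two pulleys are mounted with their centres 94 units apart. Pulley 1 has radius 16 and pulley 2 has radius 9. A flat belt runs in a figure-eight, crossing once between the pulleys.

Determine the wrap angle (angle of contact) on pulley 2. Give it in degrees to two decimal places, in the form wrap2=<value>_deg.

crossed belt: β = asin((r1+r2)/C) = asin(25/94) = 15.4239°
wrap1 = wrap2 = π + 2β = 210.8477°

wrap2=210.85_deg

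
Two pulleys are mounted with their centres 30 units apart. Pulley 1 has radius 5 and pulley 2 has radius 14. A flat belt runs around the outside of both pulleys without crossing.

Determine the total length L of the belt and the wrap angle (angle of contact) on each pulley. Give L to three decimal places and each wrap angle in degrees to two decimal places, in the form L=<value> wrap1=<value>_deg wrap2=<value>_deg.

open belt: β = asin((r2−r1)/C) = asin(9/30) = 17.4576°
wrap1 = π − 2β = 145.0848°
wrap2 = π + 2β = 214.9152°
tangent length = C·cosβ = 28.6182
L = r1·wrap1 + r2·wrap2 + 2·C·cosβ = 5·2.5322 + 14·3.7510 + 2·28.6182 = 122.4111

L=122.411 wrap1=145.08_deg wrap2=214.92_deg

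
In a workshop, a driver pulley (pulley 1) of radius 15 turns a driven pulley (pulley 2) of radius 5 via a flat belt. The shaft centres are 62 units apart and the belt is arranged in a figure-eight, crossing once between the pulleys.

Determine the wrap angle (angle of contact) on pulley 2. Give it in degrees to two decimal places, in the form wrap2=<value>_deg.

wrap2=217.64_deg

crossed belt: β = asin((r1+r2)/C) = asin(20/62) = 18.8191°
wrap1 = wrap2 = π + 2β = 217.6381°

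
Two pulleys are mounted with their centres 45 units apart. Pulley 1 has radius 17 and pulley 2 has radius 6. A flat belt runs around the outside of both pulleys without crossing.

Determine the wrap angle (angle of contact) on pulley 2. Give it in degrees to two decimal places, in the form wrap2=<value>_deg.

wrap2=151.70_deg

open belt: β = asin((r2−r1)/C) = asin(-11/45) = -14.1490°
wrap1 = π − 2β = 208.2980°
wrap2 = π + 2β = 151.7020°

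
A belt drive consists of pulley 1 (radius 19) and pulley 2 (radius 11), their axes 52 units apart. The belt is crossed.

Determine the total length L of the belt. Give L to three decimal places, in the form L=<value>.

crossed belt: β = asin((r1+r2)/C) = asin(30/52) = 35.2344°
wrap1 = wrap2 = π + 2β = 250.4688°
tangent length = C·cosβ = 42.4735
L = (r1+r2)·wrap + 2·C·cosβ = 30·4.3715 + 2·42.4735 = 216.0922

L=216.092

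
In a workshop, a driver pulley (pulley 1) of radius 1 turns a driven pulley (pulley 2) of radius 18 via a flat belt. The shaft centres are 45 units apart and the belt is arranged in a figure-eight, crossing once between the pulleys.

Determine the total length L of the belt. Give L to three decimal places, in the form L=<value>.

L=157.839

crossed belt: β = asin((r1+r2)/C) = asin(19/45) = 24.9750°
wrap1 = wrap2 = π + 2β = 229.9499°
tangent length = C·cosβ = 40.7922
L = (r1+r2)·wrap + 2·C·cosβ = 19·4.0134 + 2·40.7922 = 157.8386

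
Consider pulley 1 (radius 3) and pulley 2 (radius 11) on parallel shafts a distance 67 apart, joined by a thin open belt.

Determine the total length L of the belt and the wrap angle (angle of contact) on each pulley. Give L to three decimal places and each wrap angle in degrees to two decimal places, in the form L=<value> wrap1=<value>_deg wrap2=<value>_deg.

L=178.939 wrap1=166.28_deg wrap2=193.72_deg

open belt: β = asin((r2−r1)/C) = asin(8/67) = 6.8576°
wrap1 = π − 2β = 166.2847°
wrap2 = π + 2β = 193.7153°
tangent length = C·cosβ = 66.5207
L = r1·wrap1 + r2·wrap2 + 2·C·cosβ = 3·2.9022 + 11·3.3810 + 2·66.5207 = 178.9387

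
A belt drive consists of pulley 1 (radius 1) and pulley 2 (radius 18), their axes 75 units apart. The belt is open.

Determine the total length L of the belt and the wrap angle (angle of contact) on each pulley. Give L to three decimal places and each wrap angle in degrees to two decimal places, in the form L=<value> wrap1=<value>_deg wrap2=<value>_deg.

L=213.560 wrap1=153.80_deg wrap2=206.20_deg

open belt: β = asin((r2−r1)/C) = asin(17/75) = 13.1009°
wrap1 = π − 2β = 153.7982°
wrap2 = π + 2β = 206.2018°
tangent length = C·cosβ = 73.0479
L = r1·wrap1 + r2·wrap2 + 2·C·cosβ = 1·2.6843 + 18·3.5989 + 2·73.0479 = 213.5604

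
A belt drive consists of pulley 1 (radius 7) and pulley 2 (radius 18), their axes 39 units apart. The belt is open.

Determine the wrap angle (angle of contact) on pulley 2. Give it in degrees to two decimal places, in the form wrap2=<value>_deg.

wrap2=212.77_deg

open belt: β = asin((r2−r1)/C) = asin(11/39) = 16.3827°
wrap1 = π − 2β = 147.2347°
wrap2 = π + 2β = 212.7653°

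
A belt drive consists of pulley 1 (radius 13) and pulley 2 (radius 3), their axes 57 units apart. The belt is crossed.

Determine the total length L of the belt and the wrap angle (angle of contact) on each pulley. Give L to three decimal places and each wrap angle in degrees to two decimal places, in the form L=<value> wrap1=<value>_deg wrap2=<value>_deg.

L=168.787 wrap1=212.60_deg wrap2=212.60_deg

crossed belt: β = asin((r1+r2)/C) = asin(16/57) = 16.3021°
wrap1 = wrap2 = π + 2β = 212.6042°
tangent length = C·cosβ = 54.7083
L = (r1+r2)·wrap + 2·C·cosβ = 16·3.7106 + 2·54.7083 = 168.7869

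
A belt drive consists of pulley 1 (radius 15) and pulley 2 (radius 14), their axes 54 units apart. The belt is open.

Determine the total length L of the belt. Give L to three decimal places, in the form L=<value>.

open belt: β = asin((r2−r1)/C) = asin(-1/54) = -1.0611°
wrap1 = π − 2β = 182.1222°
wrap2 = π + 2β = 177.8778°
tangent length = C·cosβ = 53.9907
L = r1·wrap1 + r2·wrap2 + 2·C·cosβ = 15·3.1786 + 14·3.1046 + 2·53.9907 = 199.1247

L=199.125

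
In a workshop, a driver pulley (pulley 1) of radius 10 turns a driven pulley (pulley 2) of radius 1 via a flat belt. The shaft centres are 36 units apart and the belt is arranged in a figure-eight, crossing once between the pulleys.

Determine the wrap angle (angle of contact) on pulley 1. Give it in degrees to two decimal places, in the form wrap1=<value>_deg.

crossed belt: β = asin((r1+r2)/C) = asin(11/36) = 17.7916°
wrap1 = wrap2 = π + 2β = 215.5832°

wrap1=215.58_deg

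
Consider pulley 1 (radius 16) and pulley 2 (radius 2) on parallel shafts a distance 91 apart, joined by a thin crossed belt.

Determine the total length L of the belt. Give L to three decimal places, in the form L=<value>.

L=242.121

crossed belt: β = asin((r1+r2)/C) = asin(18/91) = 11.4085°
wrap1 = wrap2 = π + 2β = 202.8169°
tangent length = C·cosβ = 89.2020
L = (r1+r2)·wrap + 2·C·cosβ = 18·3.5398 + 2·89.2020 = 242.1209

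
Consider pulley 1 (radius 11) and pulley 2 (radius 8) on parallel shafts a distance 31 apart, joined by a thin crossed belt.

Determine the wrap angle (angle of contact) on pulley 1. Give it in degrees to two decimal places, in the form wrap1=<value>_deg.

crossed belt: β = asin((r1+r2)/C) = asin(19/31) = 37.7997°
wrap1 = wrap2 = π + 2β = 255.5994°

wrap1=255.60_deg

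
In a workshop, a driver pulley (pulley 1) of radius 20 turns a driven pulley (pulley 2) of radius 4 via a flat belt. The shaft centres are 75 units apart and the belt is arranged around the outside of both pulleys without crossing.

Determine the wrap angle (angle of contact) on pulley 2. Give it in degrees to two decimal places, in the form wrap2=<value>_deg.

open belt: β = asin((r2−r1)/C) = asin(-16/75) = -12.3178°
wrap1 = π − 2β = 204.6355°
wrap2 = π + 2β = 155.3645°

wrap2=155.36_deg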